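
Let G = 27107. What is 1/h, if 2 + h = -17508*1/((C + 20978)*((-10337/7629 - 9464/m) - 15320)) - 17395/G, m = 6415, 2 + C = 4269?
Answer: -11403747249685497597/30124947272794784851 ≈ -0.37855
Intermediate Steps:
C = 4267 (C = -2 + 4269 = 4267)
h = -30124947272794784851/11403747249685497597 (h = -2 + (-17508*1/((4267 + 20978)*((-10337/7629 - 9464/6415) - 15320)) - 17395/27107) = -2 + (-17508*1/(25245*((-10337*1/7629 - 9464*1/6415) - 15320)) - 17395*1/27107) = -2 + (-17508*1/(25245*((-10337/7629 - 9464/6415) - 15320)) - 17395/27107) = -2 + (-17508*1/(25245*(-138512711/48940035 - 15320)) - 17395/27107) = -2 + (-17508/(25245*(-749899848911/48940035)) - 17395/27107) = -2 + (-17508/(-1262081445717213/3262669) - 17395/27107) = -2 + (-17508*(-3262669/1262081445717213) - 17395/27107) = -2 + (19040936284/420693815239071 - 17395/27107) = -2 - 7317452773423789657/11403747249685497597 = -30124947272794784851/11403747249685497597 ≈ -2.6417)
1/h = 1/(-30124947272794784851/11403747249685497597) = -11403747249685497597/30124947272794784851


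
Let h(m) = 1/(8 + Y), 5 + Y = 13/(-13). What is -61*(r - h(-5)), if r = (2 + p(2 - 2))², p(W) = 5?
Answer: -5917/2 ≈ -2958.5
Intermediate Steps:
Y = -6 (Y = -5 + 13/(-13) = -5 + 13*(-1/13) = -5 - 1 = -6)
h(m) = ½ (h(m) = 1/(8 - 6) = 1/2 = ½)
r = 49 (r = (2 + 5)² = 7² = 49)
-61*(r - h(-5)) = -61*(49 - 1*½) = -61*(49 - ½) = -61*97/2 = -5917/2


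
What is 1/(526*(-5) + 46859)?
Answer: 1/44229 ≈ 2.2610e-5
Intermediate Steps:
1/(526*(-5) + 46859) = 1/(-2630 + 46859) = 1/44229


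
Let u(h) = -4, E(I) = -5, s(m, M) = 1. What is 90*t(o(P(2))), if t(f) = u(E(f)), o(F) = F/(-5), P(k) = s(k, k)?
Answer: -360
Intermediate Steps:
P(k) = 1
o(F) = -F/5 (o(F) = F*(-1/5) = -F/5)
t(f) = -4
90*t(o(P(2))) = 90*(-4) = -360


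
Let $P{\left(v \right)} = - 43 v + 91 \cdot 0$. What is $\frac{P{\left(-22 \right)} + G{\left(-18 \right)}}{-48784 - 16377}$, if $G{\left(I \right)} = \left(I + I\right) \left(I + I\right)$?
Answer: $- \frac{2242}{65161} \approx -0.034407$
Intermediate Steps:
$P{\left(v \right)} = - 43 v$ ($P{\left(v \right)} = - 43 v + 0 = - 43 v$)
$G{\left(I \right)} = 4 I^{2}$ ($G{\left(I \right)} = 2 I 2 I = 4 I^{2}$)
$\frac{P{\left(-22 \right)} + G{\left(-18 \right)}}{-48784 - 16377} = \frac{\left(-43\right) \left(-22\right) + 4 \left(-18\right)^{2}}{-48784 - 16377} = \frac{946 + 4 \cdot 324}{-65161} = \left(946 + 1296\right) \left(- \frac{1}{65161}\right) = 2242 \left(- \frac{1}{65161}\right) = - \frac{2242}{65161}$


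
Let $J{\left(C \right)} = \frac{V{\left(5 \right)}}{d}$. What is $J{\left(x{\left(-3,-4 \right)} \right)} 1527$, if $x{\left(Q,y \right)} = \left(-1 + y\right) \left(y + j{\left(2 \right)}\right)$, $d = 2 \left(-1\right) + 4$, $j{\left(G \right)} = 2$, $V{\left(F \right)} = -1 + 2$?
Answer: $\frac{1527}{2} \approx 763.5$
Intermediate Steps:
$V{\left(F \right)} = 1$
$d = 2$ ($d = -2 + 4 = 2$)
$x{\left(Q,y \right)} = \left(-1 + y\right) \left(2 + y\right)$ ($x{\left(Q,y \right)} = \left(-1 + y\right) \left(y + 2\right) = \left(-1 + y\right) \left(2 + y\right)$)
$J{\left(C \right)} = \frac{1}{2}$ ($J{\left(C \right)} = 1 \cdot \frac{1}{2} = \frac{1}{2}$)
$J{\left(x{\left(-3,-4 \right)} \right)} 1527 = \frac{1}{2} \cdot 1527 = \frac{1527}{2}$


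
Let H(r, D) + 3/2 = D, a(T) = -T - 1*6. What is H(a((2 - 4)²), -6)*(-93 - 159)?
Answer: 1890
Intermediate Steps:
a(T) = -6 - T (a(T) = -T - 6 = -6 - T)
H(r, D) = -3/2 + D
H(a((2 - 4)²), -6)*(-93 - 159) = (-3/2 - 6)*(-93 - 159) = -15/2*(-252) = 1890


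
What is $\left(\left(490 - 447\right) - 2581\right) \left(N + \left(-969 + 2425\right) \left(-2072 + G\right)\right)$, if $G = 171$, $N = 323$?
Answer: $7023998754$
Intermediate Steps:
$\left(\left(490 - 447\right) - 2581\right) \left(N + \left(-969 + 2425\right) \left(-2072 + G\right)\right) = \left(\left(490 - 447\right) - 2581\right) \left(323 + \left(-969 + 2425\right) \left(-2072 + 171\right)\right) = \left(43 - 2581\right) \left(323 + 1456 \left(-1901\right)\right) = - 2538 \left(323 - 2767856\right) = \left(-2538\right) \left(-2767533\right) = 7023998754$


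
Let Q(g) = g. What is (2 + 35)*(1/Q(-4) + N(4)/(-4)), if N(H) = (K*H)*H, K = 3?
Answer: -1813/4 ≈ -453.25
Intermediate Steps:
N(H) = 3*H² (N(H) = (3*H)*H = 3*H²)
(2 + 35)*(1/Q(-4) + N(4)/(-4)) = (2 + 35)*(1/(-4) + (3*4²)/(-4)) = 37*(1*(-¼) + (3*16)*(-¼)) = 37*(-¼ + 48*(-¼)) = 37*(-¼ - 12) = 37*(-49/4) = -1813/4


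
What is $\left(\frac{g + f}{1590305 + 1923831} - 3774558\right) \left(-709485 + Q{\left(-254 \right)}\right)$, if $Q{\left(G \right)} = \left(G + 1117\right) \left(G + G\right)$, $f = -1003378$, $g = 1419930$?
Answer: $\frac{1903244404723138213}{439267} \approx 4.3328 \cdot 10^{12}$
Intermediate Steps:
$Q{\left(G \right)} = 2 G \left(1117 + G\right)$ ($Q{\left(G \right)} = \left(1117 + G\right) 2 G = 2 G \left(1117 + G\right)$)
$\left(\frac{g + f}{1590305 + 1923831} - 3774558\right) \left(-709485 + Q{\left(-254 \right)}\right) = \left(\frac{1419930 - 1003378}{1590305 + 1923831} - 3774558\right) \left(-709485 + 2 \left(-254\right) \left(1117 - 254\right)\right) = \left(\frac{416552}{3514136} - 3774558\right) \left(-709485 + 2 \left(-254\right) 863\right) = \left(416552 \cdot \frac{1}{3514136} - 3774558\right) \left(-709485 - 438404\right) = \left(\frac{52069}{439267} - 3774558\right) \left(-1147889\right) = \left(- \frac{1658038716917}{439267}\right) \left(-1147889\right) = \frac{1903244404723138213}{439267}$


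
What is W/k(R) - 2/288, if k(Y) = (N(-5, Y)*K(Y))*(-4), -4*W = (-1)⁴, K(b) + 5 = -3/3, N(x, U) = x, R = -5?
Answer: -7/1440 ≈ -0.0048611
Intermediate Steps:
K(b) = -6 (K(b) = -5 - 3/3 = -5 - 3*⅓ = -5 - 1 = -6)
W = -¼ (W = -¼*(-1)⁴ = -¼*1 = -¼ ≈ -0.25000)
k(Y) = -120 (k(Y) = -5*(-6)*(-4) = 30*(-4) = -120)
W/k(R) - 2/288 = -¼/(-120) - 2/288 = -¼*(-1/120) - 2*1/288 = 1/480 - 1/144 = -7/1440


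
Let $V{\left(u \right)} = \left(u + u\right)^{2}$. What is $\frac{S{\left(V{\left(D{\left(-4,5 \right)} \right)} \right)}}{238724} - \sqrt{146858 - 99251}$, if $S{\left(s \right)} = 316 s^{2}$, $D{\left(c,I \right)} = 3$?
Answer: $\frac{102384}{59681} - \sqrt{47607} \approx -216.47$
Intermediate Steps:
$V{\left(u \right)} = 4 u^{2}$ ($V{\left(u \right)} = \left(2 u\right)^{2} = 4 u^{2}$)
$\frac{S{\left(V{\left(D{\left(-4,5 \right)} \right)} \right)}}{238724} - \sqrt{146858 - 99251} = \frac{316 \left(4 \cdot 3^{2}\right)^{2}}{238724} - \sqrt{146858 - 99251} = 316 \left(4 \cdot 9\right)^{2} \cdot \frac{1}{238724} - \sqrt{47607} = 316 \cdot 36^{2} \cdot \frac{1}{238724} - \sqrt{47607} = 316 \cdot 1296 \cdot \frac{1}{238724} - \sqrt{47607} = 409536 \cdot \frac{1}{238724} - \sqrt{47607} = \frac{102384}{59681} - \sqrt{47607}$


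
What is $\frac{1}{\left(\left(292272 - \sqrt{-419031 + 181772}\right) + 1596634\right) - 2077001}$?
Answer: $\frac{i}{\sqrt{237259} - 188095 i} \approx -5.3164 \cdot 10^{-6} + 1.3767 \cdot 10^{-8} i$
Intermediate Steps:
$\frac{1}{\left(\left(292272 - \sqrt{-419031 + 181772}\right) + 1596634\right) - 2077001} = \frac{1}{\left(\left(292272 - \sqrt{-237259}\right) + 1596634\right) - 2077001} = \frac{1}{\left(\left(292272 - i \sqrt{237259}\right) + 1596634\right) - 2077001} = \frac{1}{\left(1888906 - i \sqrt{237259}\right) - 2077001} = \frac{1}{-188095 - i \sqrt{237259}}$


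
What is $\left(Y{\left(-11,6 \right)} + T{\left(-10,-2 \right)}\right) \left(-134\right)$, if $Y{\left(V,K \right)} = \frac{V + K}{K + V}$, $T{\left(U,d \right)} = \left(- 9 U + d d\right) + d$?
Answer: $-12462$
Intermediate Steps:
$T{\left(U,d \right)} = d + d^{2} - 9 U$ ($T{\left(U,d \right)} = \left(- 9 U + d^{2}\right) + d = \left(d^{2} - 9 U\right) + d = d + d^{2} - 9 U$)
$Y{\left(V,K \right)} = 1$ ($Y{\left(V,K \right)} = \frac{K + V}{K + V} = 1$)
$\left(Y{\left(-11,6 \right)} + T{\left(-10,-2 \right)}\right) \left(-134\right) = \left(1 - \left(-88 - 4\right)\right) \left(-134\right) = \left(1 + \left(-2 + 4 + 90\right)\right) \left(-134\right) = \left(1 + 92\right) \left(-134\right) = 93 \left(-134\right) = -12462$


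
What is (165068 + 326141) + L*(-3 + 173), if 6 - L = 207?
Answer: 457039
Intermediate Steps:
L = -201 (L = 6 - 1*207 = 6 - 207 = -201)
(165068 + 326141) + L*(-3 + 173) = (165068 + 326141) - 201*(-3 + 173) = 491209 - 201*170 = 491209 - 34170 = 457039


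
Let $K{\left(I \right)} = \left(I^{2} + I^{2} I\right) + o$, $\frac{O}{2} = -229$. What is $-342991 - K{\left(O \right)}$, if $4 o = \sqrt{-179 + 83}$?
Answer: $95519157 - i \sqrt{6} \approx 9.5519 \cdot 10^{7} - 2.4495 i$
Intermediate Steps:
$o = i \sqrt{6}$ ($o = \frac{\sqrt{-179 + 83}}{4} = \frac{\sqrt{-96}}{4} = \frac{4 i \sqrt{6}}{4} = i \sqrt{6} \approx 2.4495 i$)
$O = -458$ ($O = 2 \left(-229\right) = -458$)
$K{\left(I \right)} = I^{2} + I^{3} + i \sqrt{6}$ ($K{\left(I \right)} = \left(I^{2} + I^{2} I\right) + i \sqrt{6} = \left(I^{2} + I^{3}\right) + i \sqrt{6} = I^{2} + I^{3} + i \sqrt{6}$)
$-342991 - K{\left(O \right)} = -342991 - \left(\left(-458\right)^{2} + \left(-458\right)^{3} + i \sqrt{6}\right) = -342991 - \left(209764 - 96071912 + i \sqrt{6}\right) = -342991 - \left(-95862148 + i \sqrt{6}\right) = -342991 + \left(95862148 - i \sqrt{6}\right) = 95519157 - i \sqrt{6}$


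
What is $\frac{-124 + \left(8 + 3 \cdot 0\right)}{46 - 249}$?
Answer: $\frac{4}{7} \approx 0.57143$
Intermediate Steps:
$\frac{-124 + \left(8 + 3 \cdot 0\right)}{46 - 249} = \frac{-124 + \left(8 + 0\right)}{-203} = \left(-124 + 8\right) \left(- \frac{1}{203}\right) = \left(-116\right) \left(- \frac{1}{203}\right) = \frac{4}{7}$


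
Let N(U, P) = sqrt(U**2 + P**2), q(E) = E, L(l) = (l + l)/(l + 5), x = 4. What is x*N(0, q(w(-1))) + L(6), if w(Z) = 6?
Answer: 276/11 ≈ 25.091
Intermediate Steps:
L(l) = 2*l/(5 + l) (L(l) = (2*l)/(5 + l) = 2*l/(5 + l))
N(U, P) = sqrt(P**2 + U**2)
x*N(0, q(w(-1))) + L(6) = 4*sqrt(6**2 + 0**2) + 2*6/(5 + 6) = 4*sqrt(36 + 0) + 2*6/11 = 4*sqrt(36) + 2*6*(1/11) = 4*6 + 12/11 = 24 + 12/11 = 276/11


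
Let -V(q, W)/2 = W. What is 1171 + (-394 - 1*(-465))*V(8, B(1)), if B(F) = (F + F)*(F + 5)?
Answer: -533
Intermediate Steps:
B(F) = 2*F*(5 + F) (B(F) = (2*F)*(5 + F) = 2*F*(5 + F))
V(q, W) = -2*W
1171 + (-394 - 1*(-465))*V(8, B(1)) = 1171 + (-394 - 1*(-465))*(-4*(5 + 1)) = 1171 + (-394 + 465)*(-4*6) = 1171 + 71*(-2*12) = 1171 + 71*(-24) = 1171 - 1704 = -533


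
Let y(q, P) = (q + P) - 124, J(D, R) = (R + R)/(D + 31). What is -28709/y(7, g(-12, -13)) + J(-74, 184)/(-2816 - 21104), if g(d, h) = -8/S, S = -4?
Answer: 16048354/64285 ≈ 249.64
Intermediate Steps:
g(d, h) = 2 (g(d, h) = -8/(-4) = -8*(-1/4) = 2)
J(D, R) = 2*R/(31 + D) (J(D, R) = (2*R)/(31 + D) = 2*R/(31 + D))
y(q, P) = -124 + P + q (y(q, P) = (P + q) - 124 = -124 + P + q)
-28709/y(7, g(-12, -13)) + J(-74, 184)/(-2816 - 21104) = -28709/(-124 + 2 + 7) + (2*184/(31 - 74))/(-2816 - 21104) = -28709/(-115) + (2*184/(-43))/(-23920) = -28709*(-1/115) + (2*184*(-1/43))*(-1/23920) = 28709/115 - 368/43*(-1/23920) = 28709/115 + 1/2795 = 16048354/64285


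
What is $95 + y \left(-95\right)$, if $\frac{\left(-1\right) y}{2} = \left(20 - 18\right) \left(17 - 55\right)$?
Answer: $-14345$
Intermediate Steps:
$y = 152$ ($y = - 2 \left(20 - 18\right) \left(17 - 55\right) = - 2 \cdot 2 \left(-38\right) = \left(-2\right) \left(-76\right) = 152$)
$95 + y \left(-95\right) = 95 + 152 \left(-95\right) = 95 - 14440 = -14345$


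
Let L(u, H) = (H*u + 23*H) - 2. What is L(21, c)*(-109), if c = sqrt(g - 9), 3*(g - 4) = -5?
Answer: 218 - 9592*I*sqrt(15)/3 ≈ 218.0 - 12383.0*I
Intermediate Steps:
g = 7/3 (g = 4 + (1/3)*(-5) = 4 - 5/3 = 7/3 ≈ 2.3333)
c = 2*I*sqrt(15)/3 (c = sqrt(7/3 - 9) = sqrt(-20/3) = 2*I*sqrt(15)/3 ≈ 2.582*I)
L(u, H) = -2 + 23*H + H*u (L(u, H) = (23*H + H*u) - 2 = -2 + 23*H + H*u)
L(21, c)*(-109) = (-2 + 23*(2*I*sqrt(15)/3) + (2*I*sqrt(15)/3)*21)*(-109) = (-2 + 46*I*sqrt(15)/3 + 14*I*sqrt(15))*(-109) = (-2 + 88*I*sqrt(15)/3)*(-109) = 218 - 9592*I*sqrt(15)/3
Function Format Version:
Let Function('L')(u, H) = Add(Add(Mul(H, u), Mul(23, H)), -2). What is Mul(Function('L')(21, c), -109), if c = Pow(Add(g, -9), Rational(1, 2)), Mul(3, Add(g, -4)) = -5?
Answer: Add(218, Mul(Rational(-9592, 3), I, Pow(15, Rational(1, 2)))) ≈ Add(218.00, Mul(-12383., I))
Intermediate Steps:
g = Rational(7, 3) (g = Add(4, Mul(Rational(1, 3), -5)) = Add(4, Rational(-5, 3)) = Rational(7, 3) ≈ 2.3333)
c = Mul(Rational(2, 3), I, Pow(15, Rational(1, 2))) (c = Pow(Add(Rational(7, 3), -9), Rational(1, 2)) = Pow(Rational(-20, 3), Rational(1, 2)) = Mul(Rational(2, 3), I, Pow(15, Rational(1, 2))) ≈ Mul(2.5820, I))
Function('L')(u, H) = Add(-2, Mul(23, H), Mul(H, u)) (Function('L')(u, H) = Add(Add(Mul(23, H), Mul(H, u)), -2) = Add(-2, Mul(23, H), Mul(H, u)))
Mul(Function('L')(21, c), -109) = Mul(Add(-2, Mul(23, Mul(Rational(2, 3), I, Pow(15, Rational(1, 2)))), Mul(Mul(Rational(2, 3), I, Pow(15, Rational(1, 2))), 21)), -109) = Mul(Add(-2, Mul(Rational(46, 3), I, Pow(15, Rational(1, 2))), Mul(14, I, Pow(15, Rational(1, 2)))), -109) = Mul(Add(-2, Mul(Rational(88, 3), I, Pow(15, Rational(1, 2)))), -109) = Add(218, Mul(Rational(-9592, 3), I, Pow(15, Rational(1, 2))))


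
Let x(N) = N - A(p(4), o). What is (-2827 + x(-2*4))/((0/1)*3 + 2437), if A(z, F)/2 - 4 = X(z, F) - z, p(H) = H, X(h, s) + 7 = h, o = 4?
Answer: -2829/2437 ≈ -1.1609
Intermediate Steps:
X(h, s) = -7 + h
A(z, F) = -6 (A(z, F) = 8 + 2*((-7 + z) - z) = 8 + 2*(-7) = 8 - 14 = -6)
x(N) = 6 + N (x(N) = N - 1*(-6) = N + 6 = 6 + N)
(-2827 + x(-2*4))/((0/1)*3 + 2437) = (-2827 + (6 - 2*4))/((0/1)*3 + 2437) = (-2827 + (6 - 8))/((0*1)*3 + 2437) = (-2827 - 2)/(0*3 + 2437) = -2829/(0 + 2437) = -2829/2437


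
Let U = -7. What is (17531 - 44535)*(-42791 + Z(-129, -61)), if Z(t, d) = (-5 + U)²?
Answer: 1151639588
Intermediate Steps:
Z(t, d) = 144 (Z(t, d) = (-5 - 7)² = (-12)² = 144)
(17531 - 44535)*(-42791 + Z(-129, -61)) = (17531 - 44535)*(-42791 + 144) = -27004*(-42647) = 1151639588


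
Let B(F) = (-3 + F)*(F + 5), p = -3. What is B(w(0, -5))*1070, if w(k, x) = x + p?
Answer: 35310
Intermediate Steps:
w(k, x) = -3 + x (w(k, x) = x - 3 = -3 + x)
B(F) = (-3 + F)*(5 + F)
B(w(0, -5))*1070 = (-15 + (-3 - 5)² + 2*(-3 - 5))*1070 = (-15 + (-8)² + 2*(-8))*1070 = (-15 + 64 - 16)*1070 = 33*1070 = 35310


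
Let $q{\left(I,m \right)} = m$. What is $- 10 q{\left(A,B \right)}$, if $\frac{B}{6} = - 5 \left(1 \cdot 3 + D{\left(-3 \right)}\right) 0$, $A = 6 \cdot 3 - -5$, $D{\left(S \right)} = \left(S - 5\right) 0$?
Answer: $0$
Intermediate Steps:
$D{\left(S \right)} = 0$ ($D{\left(S \right)} = \left(-5 + S\right) 0 = 0$)
$A = 23$ ($A = 18 + 5 = 23$)
$B = 0$ ($B = 6 - 5 \left(1 \cdot 3 + 0\right) 0 = 6 - 5 \left(3 + 0\right) 0 = 6 \left(-5\right) 3 \cdot 0 = 6 \left(\left(-15\right) 0\right) = 6 \cdot 0 = 0$)
$- 10 q{\left(A,B \right)} = \left(-10\right) 0 = 0$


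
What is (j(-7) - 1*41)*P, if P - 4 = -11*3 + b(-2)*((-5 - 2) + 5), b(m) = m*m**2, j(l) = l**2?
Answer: -104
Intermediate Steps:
b(m) = m**3
P = -13 (P = 4 + (-11*3 + (-2)**3*((-5 - 2) + 5)) = 4 + (-33 - 8*(-7 + 5)) = 4 + (-33 - 8*(-2)) = 4 + (-33 + 16) = 4 - 17 = -13)
(j(-7) - 1*41)*P = ((-7)**2 - 1*41)*(-13) = (49 - 41)*(-13) = 8*(-13) = -104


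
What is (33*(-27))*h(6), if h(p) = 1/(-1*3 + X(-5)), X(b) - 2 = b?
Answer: 297/2 ≈ 148.50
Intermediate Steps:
X(b) = 2 + b
h(p) = -⅙ (h(p) = 1/(-1*3 + (2 - 5)) = 1/(-3 - 3) = 1/(-6) = -⅙)
(33*(-27))*h(6) = (33*(-27))*(-⅙) = -891*(-⅙) = 297/2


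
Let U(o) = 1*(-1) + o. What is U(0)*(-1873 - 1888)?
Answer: 3761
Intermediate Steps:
U(o) = -1 + o
U(0)*(-1873 - 1888) = (-1 + 0)*(-1873 - 1888) = -1*(-3761) = 3761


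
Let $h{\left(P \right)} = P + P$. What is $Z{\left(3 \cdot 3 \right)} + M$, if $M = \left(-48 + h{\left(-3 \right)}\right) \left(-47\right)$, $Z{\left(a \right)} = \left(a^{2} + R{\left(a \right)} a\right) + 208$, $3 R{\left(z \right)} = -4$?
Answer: $2815$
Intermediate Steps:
$R{\left(z \right)} = - \frac{4}{3}$ ($R{\left(z \right)} = \frac{1}{3} \left(-4\right) = - \frac{4}{3}$)
$h{\left(P \right)} = 2 P$
$Z{\left(a \right)} = 208 + a^{2} - \frac{4 a}{3}$ ($Z{\left(a \right)} = \left(a^{2} - \frac{4 a}{3}\right) + 208 = 208 + a^{2} - \frac{4 a}{3}$)
$M = 2538$ ($M = \left(-48 + 2 \left(-3\right)\right) \left(-47\right) = \left(-48 - 6\right) \left(-47\right) = \left(-54\right) \left(-47\right) = 2538$)
$Z{\left(3 \cdot 3 \right)} + M = \left(208 + \left(3 \cdot 3\right)^{2} - \frac{4 \cdot 3 \cdot 3}{3}\right) + 2538 = \left(208 + 9^{2} - 12\right) + 2538 = \left(208 + 81 - 12\right) + 2538 = 277 + 2538 = 2815$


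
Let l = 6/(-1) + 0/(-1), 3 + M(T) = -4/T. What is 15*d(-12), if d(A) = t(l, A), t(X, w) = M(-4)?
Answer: -30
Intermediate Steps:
M(T) = -3 - 4/T
l = -6 (l = 6*(-1) + 0*(-1) = -6 + 0 = -6)
t(X, w) = -2 (t(X, w) = -3 - 4/(-4) = -3 - 4*(-1/4) = -3 + 1 = -2)
d(A) = -2
15*d(-12) = 15*(-2) = -30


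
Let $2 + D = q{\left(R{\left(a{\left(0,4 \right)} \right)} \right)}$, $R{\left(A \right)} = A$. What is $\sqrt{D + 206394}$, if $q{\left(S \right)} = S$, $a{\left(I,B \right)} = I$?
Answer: $2 \sqrt{51598} \approx 454.3$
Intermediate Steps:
$D = -2$ ($D = -2 + 0 = -2$)
$\sqrt{D + 206394} = \sqrt{-2 + 206394} = \sqrt{206392} = 2 \sqrt{51598}$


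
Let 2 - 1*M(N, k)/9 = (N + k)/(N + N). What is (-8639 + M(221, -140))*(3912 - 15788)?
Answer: 22630970918/221 ≈ 1.0240e+8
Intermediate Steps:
M(N, k) = 18 - 9*(N + k)/(2*N) (M(N, k) = 18 - 9*(N + k)/(N + N) = 18 - 9*(N + k)/(2*N))
(-8639 + M(221, -140))*(3912 - 15788) = (-8639 + (9/2)*(-1*(-140) + 3*221)/221)*(3912 - 15788) = (-8639 + (9/2)*(1/221)*(140 + 663))*(-11876) = (-8639 + (9/2)*(1/221)*803)*(-11876) = (-8639 + 7227/442)*(-11876) = -3811211/442*(-11876) = 22630970918/221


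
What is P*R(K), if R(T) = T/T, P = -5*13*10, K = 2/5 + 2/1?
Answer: -650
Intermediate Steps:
K = 12/5 (K = 2*(1/5) + 2*1 = 2/5 + 2 = 12/5 ≈ 2.4000)
P = -650 (P = -65*10 = -650)
R(T) = 1
P*R(K) = -650*1 = -650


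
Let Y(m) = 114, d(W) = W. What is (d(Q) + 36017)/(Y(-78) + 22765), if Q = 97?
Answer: 36114/22879 ≈ 1.5785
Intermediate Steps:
(d(Q) + 36017)/(Y(-78) + 22765) = (97 + 36017)/(114 + 22765) = 36114/22879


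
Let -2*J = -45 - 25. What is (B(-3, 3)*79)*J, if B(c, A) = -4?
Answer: -11060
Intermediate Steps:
J = 35 (J = -(-45 - 25)/2 = -½*(-70) = 35)
(B(-3, 3)*79)*J = -4*79*35 = -316*35 = -11060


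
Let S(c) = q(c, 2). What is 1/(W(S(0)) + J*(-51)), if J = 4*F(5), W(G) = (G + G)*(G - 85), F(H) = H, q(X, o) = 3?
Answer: -1/1512 ≈ -0.00066138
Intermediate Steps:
S(c) = 3
W(G) = 2*G*(-85 + G) (W(G) = (2*G)*(-85 + G) = 2*G*(-85 + G))
J = 20 (J = 4*5 = 20)
1/(W(S(0)) + J*(-51)) = 1/(2*3*(-85 + 3) + 20*(-51)) = 1/(2*3*(-82) - 1020) = 1/(-492 - 1020) = 1/(-1512) = -1/1512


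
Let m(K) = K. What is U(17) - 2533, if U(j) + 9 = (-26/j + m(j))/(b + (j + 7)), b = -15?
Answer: -388663/153 ≈ -2540.3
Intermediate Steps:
U(j) = -9 + (j - 26/j)/(-8 + j) (U(j) = -9 + (-26/j + j)/(-15 + (j + 7)) = -9 + (j - 26/j)/(-15 + (7 + j)) = -9 + (j - 26/j)/(-8 + j))
U(17) - 2533 = 2*(-13 - 4*17² + 36*17)/(17*(-8 + 17)) - 2533 = 2*(1/17)*(-13 - 4*289 + 612)/9 - 2533 = 2*(1/17)*(⅑)*(-13 - 1156 + 612) - 2533 = 2*(1/17)*(⅑)*(-557) - 2533 = -1114/153 - 2533 = -388663/153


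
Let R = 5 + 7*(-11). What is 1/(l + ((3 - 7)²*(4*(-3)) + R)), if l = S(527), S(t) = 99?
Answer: -1/165 ≈ -0.0060606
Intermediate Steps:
R = -72 (R = 5 - 77 = -72)
l = 99
1/(l + ((3 - 7)²*(4*(-3)) + R)) = 1/(99 + ((3 - 7)²*(4*(-3)) - 72)) = 1/(99 + ((-4)²*(-12) - 72)) = 1/(99 + (16*(-12) - 72)) = 1/(99 + (-192 - 72)) = 1/(99 - 264) = 1/(-165) = -1/165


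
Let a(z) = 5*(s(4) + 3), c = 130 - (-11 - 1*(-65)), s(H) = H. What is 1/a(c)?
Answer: 1/35 ≈ 0.028571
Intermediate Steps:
c = 76 (c = 130 - (-11 + 65) = 130 - 1*54 = 130 - 54 = 76)
a(z) = 35 (a(z) = 5*(4 + 3) = 5*7 = 35)
1/a(c) = 1/35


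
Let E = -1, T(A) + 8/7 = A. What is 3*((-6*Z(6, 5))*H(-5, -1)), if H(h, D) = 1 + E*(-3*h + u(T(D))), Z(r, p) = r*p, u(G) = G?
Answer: 44820/7 ≈ 6402.9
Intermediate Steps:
T(A) = -8/7 + A
Z(r, p) = p*r
H(h, D) = 15/7 - D + 3*h (H(h, D) = 1 - (-3*h + (-8/7 + D)) = 1 - (-8/7 + D - 3*h) = 1 + (8/7 - D + 3*h) = 15/7 - D + 3*h)
3*((-6*Z(6, 5))*H(-5, -1)) = 3*((-30*6)*(15/7 - 1*(-1) + 3*(-5))) = 3*((-6*30)*(15/7 + 1 - 15)) = 3*(-180*(-83/7)) = 3*(14940/7) = 44820/7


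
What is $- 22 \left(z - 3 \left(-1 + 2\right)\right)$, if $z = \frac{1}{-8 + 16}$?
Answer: $\frac{253}{4} \approx 63.25$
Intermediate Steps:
$z = \frac{1}{8} \approx 0.125$
$- 22 \left(z - 3 \left(-1 + 2\right)\right) = - 22 \left(\frac{1}{8} - 3 \left(-1 + 2\right)\right) = - 22 \left(\frac{1}{8} - 3\right) = \left(-22\right) \left(- \frac{23}{8}\right) = \frac{253}{4}$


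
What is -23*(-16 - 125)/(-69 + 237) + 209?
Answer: 12785/56 ≈ 228.30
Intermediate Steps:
-23*(-16 - 125)/(-69 + 237) + 209 = -(-3243)/168 + 209 = -23*(-47/56) + 209 = 1081/56 + 209 = 12785/56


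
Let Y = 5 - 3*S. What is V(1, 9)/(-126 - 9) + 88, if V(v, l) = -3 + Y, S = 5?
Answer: 11893/135 ≈ 88.096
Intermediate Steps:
Y = -10 (Y = 5 - 3*5 = 5 - 15 = -10)
V(v, l) = -13 (V(v, l) = -3 - 10 = -13)
V(1, 9)/(-126 - 9) + 88 = -13/(-126 - 9) + 88 = -13/(-135) + 88 = -13*(-1/135) + 88 = 13/135 + 88 = 11893/135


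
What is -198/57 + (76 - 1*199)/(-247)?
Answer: -735/247 ≈ -2.9757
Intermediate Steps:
-198/57 + (76 - 1*199)/(-247) = -198*1/57 + (76 - 199)*(-1/247) = -66/19 - 123*(-1/247) = -66/19 + 123/247 = -735/247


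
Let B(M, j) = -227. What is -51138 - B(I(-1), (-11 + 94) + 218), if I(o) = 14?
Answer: -50911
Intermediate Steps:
-51138 - B(I(-1), (-11 + 94) + 218) = -51138 - 1*(-227) = -51138 + 227 = -50911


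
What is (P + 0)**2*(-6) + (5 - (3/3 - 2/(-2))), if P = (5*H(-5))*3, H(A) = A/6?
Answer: -1869/2 ≈ -934.50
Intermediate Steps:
H(A) = A/6 (H(A) = A*(1/6) = A/6)
P = -25/2 (P = (5*((1/6)*(-5)))*3 = (5*(-5/6))*3 = -25/6*3 = -25/2 ≈ -12.500)
(P + 0)**2*(-6) + (5 - (3/3 - 2/(-2))) = (-25/2 + 0)**2*(-6) + (5 - (3/3 - 2/(-2))) = (-25/2)**2*(-6) + (5 - (3*(1/3) - 2*(-1/2))) = (625/4)*(-6) + (5 - (1 + 1)) = -1875/2 + (5 - 1*2) = -1875/2 + (5 - 2) = -1875/2 + 3 = -1869/2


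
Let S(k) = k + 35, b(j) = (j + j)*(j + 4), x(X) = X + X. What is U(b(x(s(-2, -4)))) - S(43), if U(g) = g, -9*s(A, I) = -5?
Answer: -5398/81 ≈ -66.642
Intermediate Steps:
s(A, I) = 5/9 (s(A, I) = -1/9*(-5) = 5/9)
x(X) = 2*X
b(j) = 2*j*(4 + j) (b(j) = (2*j)*(4 + j) = 2*j*(4 + j))
S(k) = 35 + k
U(b(x(s(-2, -4)))) - S(43) = 2*(2*(5/9))*(4 + 2*(5/9)) - (35 + 43) = 2*(10/9)*(4 + 10/9) - 1*78 = 2*(10/9)*(46/9) - 78 = 920/81 - 78 = -5398/81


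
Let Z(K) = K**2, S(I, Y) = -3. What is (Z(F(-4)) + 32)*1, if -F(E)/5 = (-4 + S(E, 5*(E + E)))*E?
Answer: 19632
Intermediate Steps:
F(E) = 35*E (F(E) = -5*(-4 - 3)*E = -(-35)*E = 35*E)
(Z(F(-4)) + 32)*1 = ((35*(-4))**2 + 32)*1 = ((-140)**2 + 32)*1 = (19600 + 32)*1 = 19632*1 = 19632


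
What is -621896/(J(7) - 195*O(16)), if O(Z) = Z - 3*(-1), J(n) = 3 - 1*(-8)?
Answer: 310948/1847 ≈ 168.35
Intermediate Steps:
J(n) = 11 (J(n) = 3 + 8 = 11)
O(Z) = 3 + Z (O(Z) = Z + 3 = 3 + Z)
-621896/(J(7) - 195*O(16)) = -621896/(11 - 195*(3 + 16)) = -621896/(11 - 195*19) = -621896/(11 - 3705) = -621896/(-3694) = -621896*(-1/3694) = 310948/1847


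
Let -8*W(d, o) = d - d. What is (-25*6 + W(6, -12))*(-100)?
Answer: 15000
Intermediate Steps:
W(d, o) = 0 (W(d, o) = -(d - d)/8 = -⅛*0 = 0)
(-25*6 + W(6, -12))*(-100) = (-25*6 + 0)*(-100) = (-150 + 0)*(-100) = -150*(-100) = 15000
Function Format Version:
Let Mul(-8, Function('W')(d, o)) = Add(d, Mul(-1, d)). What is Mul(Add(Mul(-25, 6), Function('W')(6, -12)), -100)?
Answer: 15000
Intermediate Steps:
Function('W')(d, o) = 0 (Function('W')(d, o) = Mul(Rational(-1, 8), Add(d, Mul(-1, d))) = Mul(Rational(-1, 8), 0) = 0)
Mul(Add(Mul(-25, 6), Function('W')(6, -12)), -100) = Mul(Add(Mul(-25, 6), 0), -100) = Mul(Add(-150, 0), -100) = Mul(-150, -100) = 15000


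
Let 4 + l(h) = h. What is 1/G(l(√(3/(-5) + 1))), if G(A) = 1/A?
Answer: -4 + √10/5 ≈ -3.3675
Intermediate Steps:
l(h) = -4 + h
1/G(l(√(3/(-5) + 1))) = 1/(1/(-4 + √(3/(-5) + 1))) = 1/(1/(-4 + √(3*(-⅕) + 1))) = 1/(1/(-4 + √(-⅗ + 1))) = 1/(1/(-4 + √(⅖))) = 1/(1/(-4 + √10/5)) = -4 + √10/5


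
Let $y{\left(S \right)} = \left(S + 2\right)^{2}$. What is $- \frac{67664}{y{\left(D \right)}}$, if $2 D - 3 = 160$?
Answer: $- \frac{270656}{27889} \approx -9.7048$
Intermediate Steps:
$D = \frac{163}{2}$ ($D = \frac{3}{2} + \frac{1}{2} \cdot 160 = \frac{3}{2} + 80 = \frac{163}{2} \approx 81.5$)
$y{\left(S \right)} = \left(2 + S\right)^{2}$
$- \frac{67664}{y{\left(D \right)}} = - \frac{67664}{\left(2 + \frac{163}{2}\right)^{2}} = - \frac{67664}{\left(\frac{167}{2}\right)^{2}} = - \frac{67664}{\frac{27889}{4}} = \left(-67664\right) \frac{4}{27889} = - \frac{270656}{27889}$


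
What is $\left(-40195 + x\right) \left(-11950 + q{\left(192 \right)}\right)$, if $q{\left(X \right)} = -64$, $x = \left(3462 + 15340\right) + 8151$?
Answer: $159089388$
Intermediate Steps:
$x = 26953$ ($x = 18802 + 8151 = 26953$)
$\left(-40195 + x\right) \left(-11950 + q{\left(192 \right)}\right) = \left(-40195 + 26953\right) \left(-11950 - 64\right) = \left(-13242\right) \left(-12014\right) = 159089388$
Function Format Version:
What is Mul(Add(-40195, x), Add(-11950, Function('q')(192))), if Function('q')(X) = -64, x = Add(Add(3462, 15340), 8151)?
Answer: 159089388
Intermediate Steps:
x = 26953 (x = Add(18802, 8151) = 26953)
Mul(Add(-40195, x), Add(-11950, Function('q')(192))) = Mul(Add(-40195, 26953), Add(-11950, -64)) = Mul(-13242, -12014) = 159089388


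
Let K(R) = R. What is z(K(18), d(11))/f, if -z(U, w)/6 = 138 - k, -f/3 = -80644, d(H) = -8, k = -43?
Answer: -181/40322 ≈ -0.0044889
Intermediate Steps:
f = 241932 (f = -3*(-80644) = 241932)
z(U, w) = -1086 (z(U, w) = -6*(138 - 1*(-43)) = -6*(138 + 43) = -6*181 = -1086)
z(K(18), d(11))/f = -1086/241932 = -1086*1/241932 = -181/40322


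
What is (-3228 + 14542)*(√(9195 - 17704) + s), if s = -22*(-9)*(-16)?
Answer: -35842752 + 11314*I*√8509 ≈ -3.5843e+7 + 1.0437e+6*I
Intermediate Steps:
s = -3168 (s = 198*(-16) = -3168)
(-3228 + 14542)*(√(9195 - 17704) + s) = (-3228 + 14542)*(√(9195 - 17704) - 3168) = 11314*(√(-8509) - 3168) = 11314*(I*√8509 - 3168) = 11314*(-3168 + I*√8509) = -35842752 + 11314*I*√8509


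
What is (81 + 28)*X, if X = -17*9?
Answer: -16677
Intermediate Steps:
X = -153
(81 + 28)*X = (81 + 28)*(-153) = 109*(-153) = -16677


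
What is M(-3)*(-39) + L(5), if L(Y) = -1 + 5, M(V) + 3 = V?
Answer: 238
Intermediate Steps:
M(V) = -3 + V
L(Y) = 4
M(-3)*(-39) + L(5) = (-3 - 3)*(-39) + 4 = -6*(-39) + 4 = 234 + 4 = 238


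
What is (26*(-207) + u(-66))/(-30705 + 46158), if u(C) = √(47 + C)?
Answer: -598/1717 + I*√19/15453 ≈ -0.34828 + 0.00028207*I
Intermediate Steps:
(26*(-207) + u(-66))/(-30705 + 46158) = (26*(-207) + √(47 - 66))/(-30705 + 46158) = (-5382 + √(-19))/15453 = (-5382 + I*√19)*(1/15453) = -598/1717 + I*√19/15453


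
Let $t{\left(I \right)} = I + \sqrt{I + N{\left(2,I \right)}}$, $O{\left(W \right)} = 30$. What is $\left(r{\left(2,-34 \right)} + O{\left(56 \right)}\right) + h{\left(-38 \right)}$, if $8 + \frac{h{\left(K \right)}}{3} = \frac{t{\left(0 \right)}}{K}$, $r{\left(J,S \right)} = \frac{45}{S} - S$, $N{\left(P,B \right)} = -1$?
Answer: $\frac{1315}{34} - \frac{3 i}{38} \approx 38.676 - 0.078947 i$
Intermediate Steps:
$r{\left(J,S \right)} = - S + \frac{45}{S}$
$t{\left(I \right)} = I + \sqrt{-1 + I}$ ($t{\left(I \right)} = I + \sqrt{I - 1} = I + \sqrt{-1 + I}$)
$h{\left(K \right)} = -24 + \frac{3 i}{K}$ ($h{\left(K \right)} = -24 + 3 \frac{0 + \sqrt{-1 + 0}}{K} = -24 + 3 \frac{0 + \sqrt{-1}}{K} = -24 + 3 \frac{0 + i}{K} = -24 + 3 \frac{i}{K} = -24 + \frac{3 i}{K}$)
$\left(r{\left(2,-34 \right)} + O{\left(56 \right)}\right) + h{\left(-38 \right)} = \left(\left(\left(-1\right) \left(-34\right) + \frac{45}{-34}\right) + 30\right) - \left(24 - \frac{3 i}{-38}\right) = \left(\left(34 + 45 \left(- \frac{1}{34}\right)\right) + 30\right) - \left(24 - 3 i \left(- \frac{1}{38}\right)\right) = \left(\left(34 - \frac{45}{34}\right) + 30\right) - \left(24 + \frac{3 i}{38}\right) = \left(\frac{1111}{34} + 30\right) - \left(24 + \frac{3 i}{38}\right) = \frac{2131}{34} - \left(24 + \frac{3 i}{38}\right) = \frac{1315}{34} - \frac{3 i}{38}$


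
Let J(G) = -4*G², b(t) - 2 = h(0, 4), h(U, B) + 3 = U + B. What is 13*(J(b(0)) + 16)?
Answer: -260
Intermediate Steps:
h(U, B) = -3 + B + U (h(U, B) = -3 + (U + B) = -3 + (B + U) = -3 + B + U)
b(t) = 3 (b(t) = 2 + (-3 + 4 + 0) = 2 + 1 = 3)
13*(J(b(0)) + 16) = 13*(-4*3² + 16) = 13*(-4*9 + 16) = 13*(-36 + 16) = 13*(-20) = -260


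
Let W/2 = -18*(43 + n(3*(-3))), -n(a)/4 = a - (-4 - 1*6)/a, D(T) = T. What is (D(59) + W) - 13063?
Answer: -16008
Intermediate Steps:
n(a) = -40/a - 4*a (n(a) = -4*(a - (-4 - 1*6)/a) = -4*(a - (-4 - 6)/a) = -4*(a - (-10)/a) = -4*(a + 10/a) = -40/a - 4*a)
W = -3004 (W = 2*(-18*(43 + (-40/(3*(-3)) - 12*(-3)))) = 2*(-18*(43 + (-40/(-9) - 4*(-9)))) = 2*(-18*(43 + (-40*(-⅑) + 36))) = 2*(-18*(43 + (40/9 + 36))) = 2*(-18*(43 + 364/9)) = 2*(-18*751/9) = 2*(-1502) = -3004)
(D(59) + W) - 13063 = (59 - 3004) - 13063 = -2945 - 13063 = -16008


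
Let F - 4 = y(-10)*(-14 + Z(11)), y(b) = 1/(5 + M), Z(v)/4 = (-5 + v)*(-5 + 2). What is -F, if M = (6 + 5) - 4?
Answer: 19/6 ≈ 3.1667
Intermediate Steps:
M = 7 (M = 11 - 4 = 7)
Z(v) = 60 - 12*v (Z(v) = 4*((-5 + v)*(-5 + 2)) = 4*((-5 + v)*(-3)) = 4*(15 - 3*v) = 60 - 12*v)
y(b) = 1/12 (y(b) = 1/(5 + 7) = 1/12)
F = -19/6 (F = 4 + (-14 + (60 - 12*11))/12 = 4 + (-14 + (60 - 132))/12 = 4 + (-14 - 72)/12 = 4 + (1/12)*(-86) = 4 - 43/6 = -19/6 ≈ -3.1667)
-F = -1*(-19/6) = 19/6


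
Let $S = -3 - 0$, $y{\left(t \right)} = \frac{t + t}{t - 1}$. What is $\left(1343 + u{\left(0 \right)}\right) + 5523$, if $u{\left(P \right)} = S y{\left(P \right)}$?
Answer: $6866$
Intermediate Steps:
$y{\left(t \right)} = \frac{2 t}{-1 + t}$
$S = -3$ ($S = -3 + 0 = -3$)
$u{\left(P \right)} = - \frac{6 P}{-1 + P}$ ($u{\left(P \right)} = - 3 \frac{2 P}{-1 + P} = - \frac{6 P}{-1 + P}$)
$\left(1343 + u{\left(0 \right)}\right) + 5523 = \left(1343 - \frac{0}{-1 + 0}\right) + 5523 = \left(1343 - \frac{0}{-1}\right) + 5523 = \left(1343 - 0 \left(-1\right)\right) + 5523 = \left(1343 + 0\right) + 5523 = 1343 + 5523 = 6866$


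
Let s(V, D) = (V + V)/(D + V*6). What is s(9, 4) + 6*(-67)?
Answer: -11649/29 ≈ -401.69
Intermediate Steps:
s(V, D) = 2*V/(D + 6*V) (s(V, D) = (2*V)/(D + 6*V) = 2*V/(D + 6*V))
s(9, 4) + 6*(-67) = 2*9/(4 + 6*9) + 6*(-67) = 2*9/(4 + 54) - 402 = 2*9/58 - 402 = 2*9*(1/58) - 402 = 9/29 - 402 = -11649/29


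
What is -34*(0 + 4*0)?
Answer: 0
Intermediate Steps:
-34*(0 + 4*0) = -34*(0 + 0) = -34*0 = -1*0 = 0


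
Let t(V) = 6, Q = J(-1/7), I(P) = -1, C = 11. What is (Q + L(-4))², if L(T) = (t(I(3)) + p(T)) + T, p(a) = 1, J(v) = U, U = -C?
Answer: 64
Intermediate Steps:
U = -11 (U = -1*11 = -11)
J(v) = -11
Q = -11
L(T) = 7 + T (L(T) = (6 + 1) + T = 7 + T)
(Q + L(-4))² = (-11 + (7 - 4))² = (-11 + 3)² = (-8)² = 64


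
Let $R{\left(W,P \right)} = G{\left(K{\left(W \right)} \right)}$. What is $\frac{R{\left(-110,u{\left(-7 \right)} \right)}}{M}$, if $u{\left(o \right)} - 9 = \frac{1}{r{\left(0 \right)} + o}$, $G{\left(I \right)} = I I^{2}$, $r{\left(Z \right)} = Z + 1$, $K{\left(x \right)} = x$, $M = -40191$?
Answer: $\frac{1331000}{40191} \approx 33.117$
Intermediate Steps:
$r{\left(Z \right)} = 1 + Z$
$G{\left(I \right)} = I^{3}$
$u{\left(o \right)} = 9 + \frac{1}{1 + o}$ ($u{\left(o \right)} = 9 + \frac{1}{\left(1 + 0\right) + o} = 9 + \frac{1}{1 + o}$)
$R{\left(W,P \right)} = W^{3}$
$\frac{R{\left(-110,u{\left(-7 \right)} \right)}}{M} = \frac{\left(-110\right)^{3}}{-40191} = \left(-1331000\right) \left(- \frac{1}{40191}\right) = \frac{1331000}{40191}$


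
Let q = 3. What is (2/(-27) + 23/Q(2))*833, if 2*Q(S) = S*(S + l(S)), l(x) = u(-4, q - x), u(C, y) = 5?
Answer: 72233/27 ≈ 2675.3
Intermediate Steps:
l(x) = 5
Q(S) = S*(5 + S)/2 (Q(S) = (S*(S + 5))/2 = (S*(5 + S))/2 = S*(5 + S)/2)
(2/(-27) + 23/Q(2))*833 = (2/(-27) + 23/(((½)*2*(5 + 2))))*833 = (2*(-1/27) + 23/(((½)*2*7)))*833 = (-2/27 + 23/7)*833 = (607/189)*833 = 72233/27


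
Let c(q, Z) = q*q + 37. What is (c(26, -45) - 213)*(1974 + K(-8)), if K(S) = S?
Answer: 983000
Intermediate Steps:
c(q, Z) = 37 + q² (c(q, Z) = q² + 37 = 37 + q²)
(c(26, -45) - 213)*(1974 + K(-8)) = ((37 + 26²) - 213)*(1974 - 8) = ((37 + 676) - 213)*1966 = (713 - 213)*1966 = 500*1966 = 983000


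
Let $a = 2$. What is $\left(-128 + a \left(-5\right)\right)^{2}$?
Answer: $19044$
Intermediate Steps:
$\left(-128 + a \left(-5\right)\right)^{2} = \left(-128 + 2 \left(-5\right)\right)^{2} = \left(-128 - 10\right)^{2} = \left(-138\right)^{2} = 19044$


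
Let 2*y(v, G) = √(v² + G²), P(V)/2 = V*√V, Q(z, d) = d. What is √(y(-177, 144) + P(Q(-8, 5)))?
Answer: √(6*√5785 + 40*√5)/2 ≈ 11.681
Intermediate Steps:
P(V) = 2*V^(3/2) (P(V) = 2*(V*√V) = 2*V^(3/2))
y(v, G) = √(G² + v²)/2 (y(v, G) = √(v² + G²)/2 = √(G² + v²)/2)
√(y(-177, 144) + P(Q(-8, 5))) = √(√(144² + (-177)²)/2 + 2*5^(3/2)) = √(√(20736 + 31329)/2 + 2*(5*√5)) = √(√52065/2 + 10*√5) = √((3*√5785)/2 + 10*√5) = √(3*√5785/2 + 10*√5) = √(10*√5 + 3*√5785/2)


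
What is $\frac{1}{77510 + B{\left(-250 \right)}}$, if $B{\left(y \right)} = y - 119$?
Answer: $\frac{1}{77141} \approx 1.2963 \cdot 10^{-5}$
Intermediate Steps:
$B{\left(y \right)} = -119 + y$ ($B{\left(y \right)} = y - 119 = -119 + y$)
$\frac{1}{77510 + B{\left(-250 \right)}} = \frac{1}{77510 - 369} = \frac{1}{77141}$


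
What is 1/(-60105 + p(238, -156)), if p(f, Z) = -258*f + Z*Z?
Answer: -1/97173 ≈ -1.0291e-5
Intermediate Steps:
p(f, Z) = Z² - 258*f (p(f, Z) = -258*f + Z² = Z² - 258*f)
1/(-60105 + p(238, -156)) = 1/(-60105 + ((-156)² - 258*238)) = 1/(-60105 + (24336 - 61404)) = 1/(-60105 - 37068) = 1/(-97173) = -1/97173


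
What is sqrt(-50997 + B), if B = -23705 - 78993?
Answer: I*sqrt(153695) ≈ 392.04*I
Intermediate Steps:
B = -102698
sqrt(-50997 + B) = sqrt(-50997 - 102698) = sqrt(-153695) = I*sqrt(153695)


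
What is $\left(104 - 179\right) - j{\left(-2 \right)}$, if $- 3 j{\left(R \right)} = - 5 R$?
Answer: $- \frac{215}{3} \approx -71.667$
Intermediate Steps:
$j{\left(R \right)} = \frac{5 R}{3}$ ($j{\left(R \right)} = - \frac{\left(-5\right) R}{3} = \frac{5 R}{3}$)
$\left(104 - 179\right) - j{\left(-2 \right)} = \left(104 - 179\right) - \frac{5}{3} \left(-2\right) = \left(104 - 179\right) - - \frac{10}{3} = -75 + \frac{10}{3} = - \frac{215}{3}$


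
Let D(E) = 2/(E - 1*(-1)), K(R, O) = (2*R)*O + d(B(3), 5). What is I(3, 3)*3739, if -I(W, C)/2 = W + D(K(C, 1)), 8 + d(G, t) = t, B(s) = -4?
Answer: -26173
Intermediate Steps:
d(G, t) = -8 + t
K(R, O) = -3 + 2*O*R (K(R, O) = (2*R)*O + (-8 + 5) = 2*O*R - 3 = -3 + 2*O*R)
D(E) = 2/(1 + E) (D(E) = 2/(E + 1) = 2/(1 + E))
I(W, C) = -4/(-2 + 2*C) - 2*W (I(W, C) = -2*(W + 2/(1 + (-3 + 2*1*C))) = -2*(W + 2/(1 + (-3 + 2*C))) = -2*(W + 2/(-2 + 2*C)) = -4/(-2 + 2*C) - 2*W)
I(3, 3)*3739 = (2*(-1 - 1*3*(-1 + 3))/(-1 + 3))*3739 = (2*(-1 - 1*3*2)/2)*3739 = (2*(1/2)*(-1 - 6))*3739 = (2*(1/2)*(-7))*3739 = -7*3739 = -26173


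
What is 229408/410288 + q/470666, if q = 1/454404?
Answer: 3066504092337275/5484332852500152 ≈ 0.55914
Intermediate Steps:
q = 1/454404 ≈ 2.2007e-6
229408/410288 + q/470666 = 229408/410288 + (1/454404)/470666 = 229408*(1/410288) + (1/454404)*(1/470666) = 14338/25643 + 1/213872513064 = 3066504092337275/5484332852500152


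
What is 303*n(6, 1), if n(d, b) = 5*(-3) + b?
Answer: -4242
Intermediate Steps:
n(d, b) = -15 + b
303*n(6, 1) = 303*(-15 + 1) = 303*(-14) = -4242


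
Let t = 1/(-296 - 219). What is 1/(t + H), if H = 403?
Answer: 515/207544 ≈ 0.0024814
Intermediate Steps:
t = -1/515 (t = 1/(-515) = -1/515 ≈ -0.0019417)
1/(t + H) = 1/(-1/515 + 403) = 1/(207544/515) = 515/207544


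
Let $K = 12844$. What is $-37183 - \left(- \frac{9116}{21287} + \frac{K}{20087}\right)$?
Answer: $- \frac{15899242480463}{427591969} \approx -37183.0$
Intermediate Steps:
$-37183 - \left(- \frac{9116}{21287} + \frac{K}{20087}\right) = -37183 - \left(- \frac{9116}{21287} + \frac{12844}{20087}\right) = -37183 - \frac{90297136}{427591969} = - \frac{15899242480463}{427591969}$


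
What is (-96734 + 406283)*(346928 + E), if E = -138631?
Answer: 64478128053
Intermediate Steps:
(-96734 + 406283)*(346928 + E) = (-96734 + 406283)*(346928 - 138631) = 309549*208297 = 64478128053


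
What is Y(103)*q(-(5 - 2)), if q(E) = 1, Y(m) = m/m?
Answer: 1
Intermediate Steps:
Y(m) = 1
Y(103)*q(-(5 - 2)) = 1*1 = 1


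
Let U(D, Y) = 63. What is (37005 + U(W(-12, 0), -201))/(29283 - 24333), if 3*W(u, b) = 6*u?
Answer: 6178/825 ≈ 7.4885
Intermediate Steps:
W(u, b) = 2*u (W(u, b) = (6*u)/3 = 2*u)
(37005 + U(W(-12, 0), -201))/(29283 - 24333) = (37005 + 63)/(29283 - 24333) = 37068/4950 = 37068*(1/4950) = 6178/825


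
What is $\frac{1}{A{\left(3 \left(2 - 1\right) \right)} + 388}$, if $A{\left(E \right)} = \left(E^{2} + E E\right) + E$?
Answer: $\frac{1}{409} \approx 0.002445$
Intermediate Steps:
$A{\left(E \right)} = E + 2 E^{2}$ ($A{\left(E \right)} = \left(E^{2} + E^{2}\right) + E = 2 E^{2} + E = E + 2 E^{2}$)
$\frac{1}{A{\left(3 \left(2 - 1\right) \right)} + 388} = \frac{1}{3 \left(2 - 1\right) \left(1 + 2 \cdot 3 \left(2 - 1\right)\right) + 388} = \frac{1}{3 \cdot 1 \left(1 + 2 \cdot 3 \cdot 1\right) + 388} = \frac{1}{3 \left(1 + 2 \cdot 3\right) + 388} = \frac{1}{3 \left(1 + 6\right) + 388} = \frac{1}{3 \cdot 7 + 388} = \frac{1}{21 + 388} = \frac{1}{409}$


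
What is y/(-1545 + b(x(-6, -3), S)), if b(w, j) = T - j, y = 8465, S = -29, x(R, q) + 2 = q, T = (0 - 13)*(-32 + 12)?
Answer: -8465/1256 ≈ -6.7396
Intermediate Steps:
T = 260 (T = -13*(-20) = 260)
x(R, q) = -2 + q
b(w, j) = 260 - j
y/(-1545 + b(x(-6, -3), S)) = 8465/(-1545 + (260 - 1*(-29))) = 8465/(-1545 + (260 + 29)) = 8465/(-1545 + 289) = 8465/(-1256) = 8465*(-1/1256) = -8465/1256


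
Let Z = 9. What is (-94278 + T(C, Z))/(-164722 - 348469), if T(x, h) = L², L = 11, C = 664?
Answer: 13451/73313 ≈ 0.18347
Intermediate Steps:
T(x, h) = 121 (T(x, h) = 11² = 121)
(-94278 + T(C, Z))/(-164722 - 348469) = (-94278 + 121)/(-164722 - 348469) = -94157/(-513191) = -94157*(-1/513191) = 13451/73313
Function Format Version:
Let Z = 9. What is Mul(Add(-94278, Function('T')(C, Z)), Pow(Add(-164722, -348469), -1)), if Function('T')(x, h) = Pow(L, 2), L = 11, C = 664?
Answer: Rational(13451, 73313) ≈ 0.18347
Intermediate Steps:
Function('T')(x, h) = 121 (Function('T')(x, h) = Pow(11, 2) = 121)
Mul(Add(-94278, Function('T')(C, Z)), Pow(Add(-164722, -348469), -1)) = Mul(Add(-94278, 121), Pow(Add(-164722, -348469), -1)) = Mul(-94157, Pow(-513191, -1)) = Mul(-94157, Rational(-1, 513191)) = Rational(13451, 73313)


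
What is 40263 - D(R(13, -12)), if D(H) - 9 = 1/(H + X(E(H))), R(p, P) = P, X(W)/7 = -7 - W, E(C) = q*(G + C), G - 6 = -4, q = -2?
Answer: 8091055/201 ≈ 40254.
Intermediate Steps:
G = 2 (G = 6 - 4 = 2)
E(C) = -4 - 2*C (E(C) = -2*(2 + C) = -4 - 2*C)
X(W) = -49 - 7*W (X(W) = 7*(-7 - W) = -49 - 7*W)
D(H) = 9 + 1/(-21 + 15*H) (D(H) = 9 + 1/(H + (-49 - 7*(-4 - 2*H))) = 9 + 1/(H + (-49 + (28 + 14*H))) = 9 + 1/(H + (-21 + 14*H)) = 9 + 1/(-21 + 15*H))
40263 - D(R(13, -12)) = 40263 - (188 - 135*(-12))/(3*(7 - 5*(-12))) = 40263 - (188 + 1620)/(3*(7 + 60)) = 40263 - 1808/(3*67) = 40263 - 1*1808/201 = 40263 - 1808/201 = 8091055/201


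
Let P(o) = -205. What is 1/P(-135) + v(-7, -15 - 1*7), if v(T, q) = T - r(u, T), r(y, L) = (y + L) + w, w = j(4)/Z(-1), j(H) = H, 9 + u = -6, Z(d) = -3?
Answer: 10042/615 ≈ 16.328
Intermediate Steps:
u = -15 (u = -9 - 6 = -15)
w = -4/3 (w = 4/(-3) = 4*(-1/3) = -4/3 ≈ -1.3333)
r(y, L) = -4/3 + L + y (r(y, L) = (y + L) - 4/3 = (L + y) - 4/3 = -4/3 + L + y)
v(T, q) = 49/3 (v(T, q) = T - (-4/3 + T - 15) = T - (-49/3 + T) = T + (49/3 - T) = 49/3)
1/P(-135) + v(-7, -15 - 1*7) = 1/(-205) + 49/3 = -1/205 + 49/3 = 10042/615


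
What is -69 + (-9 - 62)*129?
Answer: -9228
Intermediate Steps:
-69 + (-9 - 62)*129 = -69 - 71*129 = -69 - 9159 = -9228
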